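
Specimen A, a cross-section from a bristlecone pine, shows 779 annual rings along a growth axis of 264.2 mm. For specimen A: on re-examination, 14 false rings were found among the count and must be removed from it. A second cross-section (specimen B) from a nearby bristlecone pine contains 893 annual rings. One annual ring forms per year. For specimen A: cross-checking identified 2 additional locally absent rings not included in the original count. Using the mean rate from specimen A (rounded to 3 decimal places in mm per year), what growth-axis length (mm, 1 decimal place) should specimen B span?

Specimen A: true annual ring count = 779 − 14 + 2 = 767.
A: Extension rate ≈ 264.2 / 767 = 0.344 mm/yr.
Length of B = 0.344 × 893 = 307.2 mm.

307.2 mm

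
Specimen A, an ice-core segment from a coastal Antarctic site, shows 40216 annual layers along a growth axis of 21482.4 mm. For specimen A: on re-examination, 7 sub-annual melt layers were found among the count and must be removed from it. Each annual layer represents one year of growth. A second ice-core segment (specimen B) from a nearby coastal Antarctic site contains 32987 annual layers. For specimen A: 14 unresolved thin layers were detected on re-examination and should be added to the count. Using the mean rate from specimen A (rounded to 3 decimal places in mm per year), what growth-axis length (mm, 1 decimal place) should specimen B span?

17615.1 mm

Specimen A: true annual layer count = 40216 − 7 + 14 = 40223.
A: 21482.4 mm over 40223 years gives 21482.4 / 40223 ≈ 0.534 mm/year.
Length of B = 0.534 × 32987 = 17615.1 mm.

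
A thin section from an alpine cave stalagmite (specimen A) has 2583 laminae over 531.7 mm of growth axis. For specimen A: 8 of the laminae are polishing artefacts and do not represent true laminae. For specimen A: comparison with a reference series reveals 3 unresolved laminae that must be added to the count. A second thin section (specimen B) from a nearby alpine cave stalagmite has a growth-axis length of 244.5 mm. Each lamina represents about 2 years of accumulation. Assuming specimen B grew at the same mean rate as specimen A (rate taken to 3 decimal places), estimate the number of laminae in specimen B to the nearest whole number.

Specimen A: after corrections the count is 2583 − 8 + 3 = 2578 laminae.
Specimen A: multiplying by 2 years per lamina: 2578 × 2 = 5156 years.
A: 531.7 mm over 5156 years gives 531.7 / 5156 ≈ 0.103 mm/year.
Specimen B: 244.5 mm / 0.103 mm per year = 2373.79 years; at 2 years per lamina that is 2373.79 / 2 ≈ 1187 laminae.

1187 laminae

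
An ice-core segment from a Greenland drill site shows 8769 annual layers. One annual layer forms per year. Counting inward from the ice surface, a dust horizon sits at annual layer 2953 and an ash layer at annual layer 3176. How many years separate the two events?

223 years

The two markers are separated by 3176 − 2953 = 223 annual layers.
At one annual layer per year, 223 years elapsed between them.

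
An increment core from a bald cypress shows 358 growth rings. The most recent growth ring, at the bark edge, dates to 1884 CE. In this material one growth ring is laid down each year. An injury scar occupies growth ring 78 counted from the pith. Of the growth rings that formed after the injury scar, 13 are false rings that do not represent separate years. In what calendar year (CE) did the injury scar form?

Between growth ring 78 and the bark edge there are 358 − 78 = 280 growth rings.
280 − 13 false = 267 true growth rings after the injury scar.
1884 − 267 = 1617 CE.

1617 CE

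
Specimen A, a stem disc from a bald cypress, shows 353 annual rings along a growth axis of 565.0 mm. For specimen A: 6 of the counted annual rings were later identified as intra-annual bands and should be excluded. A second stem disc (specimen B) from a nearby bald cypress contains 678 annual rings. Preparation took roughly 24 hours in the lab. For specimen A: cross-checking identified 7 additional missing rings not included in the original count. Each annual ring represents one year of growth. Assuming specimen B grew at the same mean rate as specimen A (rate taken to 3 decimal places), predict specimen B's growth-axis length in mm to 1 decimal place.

1082.1 mm

Specimen A: true annual ring count = 353 − 6 + 7 = 354.
A: 565.0 mm over 354 years gives 565.0 / 354 ≈ 1.596 mm per year.
B's length ≈ 1.596 × 678 = 1082.1 mm.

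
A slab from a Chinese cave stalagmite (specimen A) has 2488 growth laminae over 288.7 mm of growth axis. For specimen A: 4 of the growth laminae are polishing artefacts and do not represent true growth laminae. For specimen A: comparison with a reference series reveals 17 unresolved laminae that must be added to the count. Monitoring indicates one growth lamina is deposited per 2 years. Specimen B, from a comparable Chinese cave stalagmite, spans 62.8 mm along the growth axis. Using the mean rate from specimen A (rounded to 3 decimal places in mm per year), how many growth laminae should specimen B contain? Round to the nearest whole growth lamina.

541 growth laminae

Specimen A: correcting the raw count gives 2488 − 4 + 17 = 2501 true growth laminae.
Specimen A: multiplying by 2 years per growth lamina: 2501 × 2 = 5002 years.
A: 288.7 mm over 5002 years gives 288.7 / 5002 ≈ 0.058 mm/year.
Specimen B: 62.8 mm / 0.058 mm per year = 1082.76 years; at 2 years per growth lamina that is 1082.76 / 2 ≈ 541 growth laminae.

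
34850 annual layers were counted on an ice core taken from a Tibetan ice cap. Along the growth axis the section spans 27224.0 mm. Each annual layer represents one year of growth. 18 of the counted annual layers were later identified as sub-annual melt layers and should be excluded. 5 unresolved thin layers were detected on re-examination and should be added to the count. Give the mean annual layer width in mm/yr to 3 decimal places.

After corrections the count is 34850 − 18 + 5 = 34837 annual layers.
Extension rate ≈ 27224.0 / 34837 = 0.781 mm/yr.

0.781 mm/yr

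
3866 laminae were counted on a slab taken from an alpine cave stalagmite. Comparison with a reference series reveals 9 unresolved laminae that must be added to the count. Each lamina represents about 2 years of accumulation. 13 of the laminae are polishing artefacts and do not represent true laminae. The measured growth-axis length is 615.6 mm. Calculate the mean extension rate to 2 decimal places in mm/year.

Correcting the raw count gives 3866 − 13 + 9 = 3862 true laminae.
At 2 years per lamina, 3862 × 2 = 7724 years.
Extension rate ≈ 615.6 / 7724 = 0.08 mm/year.

0.08 mm/year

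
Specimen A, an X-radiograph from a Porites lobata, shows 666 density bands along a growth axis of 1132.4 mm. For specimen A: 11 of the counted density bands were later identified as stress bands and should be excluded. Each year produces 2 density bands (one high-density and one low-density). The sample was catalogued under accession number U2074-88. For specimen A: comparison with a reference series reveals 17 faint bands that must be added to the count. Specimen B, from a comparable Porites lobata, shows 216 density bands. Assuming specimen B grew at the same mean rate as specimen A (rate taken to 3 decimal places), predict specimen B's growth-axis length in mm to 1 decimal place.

364.0 mm

Specimen A: correcting the raw count gives 666 − 11 + 17 = 672 true density bands.
Specimen A: with 2 density bands per year, 672 / 2 = 336 years.
A: Mean rate = 1132.4 mm / 336 years ≈ 3.370 mm/yr.
Specimen B: 216 density bands at 2 per year is 216 / 2 = 108 years. B's length ≈ 3.370 × 108 = 364.0 mm.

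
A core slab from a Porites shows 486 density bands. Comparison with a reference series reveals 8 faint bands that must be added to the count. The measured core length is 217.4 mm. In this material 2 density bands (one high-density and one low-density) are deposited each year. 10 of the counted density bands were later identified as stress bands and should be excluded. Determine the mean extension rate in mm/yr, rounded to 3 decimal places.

0.898 mm/yr

After corrections the count is 486 − 10 + 8 = 484 density bands.
Dividing by 2 density bands per year: 484 / 2 = 242 years.
217.4 mm over 242 years gives 217.4 / 242 ≈ 0.898 mm/yr.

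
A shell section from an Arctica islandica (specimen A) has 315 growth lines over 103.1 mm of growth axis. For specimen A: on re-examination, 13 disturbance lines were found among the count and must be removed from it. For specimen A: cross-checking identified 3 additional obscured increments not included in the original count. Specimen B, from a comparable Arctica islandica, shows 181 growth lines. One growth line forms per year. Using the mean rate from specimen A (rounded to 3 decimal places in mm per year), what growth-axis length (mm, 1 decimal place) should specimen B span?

Specimen A: correcting the raw count gives 315 − 13 + 3 = 305 true growth lines.
A: 103.1 mm over 305 years gives 103.1 / 305 ≈ 0.338 mm/year.
For B, 0.338 mm/year × 181 years = 61.2 mm.

61.2 mm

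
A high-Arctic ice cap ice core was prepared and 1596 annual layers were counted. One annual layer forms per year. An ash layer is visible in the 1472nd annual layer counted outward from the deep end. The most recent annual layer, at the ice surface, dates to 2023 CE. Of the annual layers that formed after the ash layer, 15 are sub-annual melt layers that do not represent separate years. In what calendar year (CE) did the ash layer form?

1914 CE

Between annual layer 1472 and the ice surface there are 1596 − 1472 = 124 annual layers.
Excluding 15 false annual layers: 124 − 15 = 109.
The annual layer at the ice surface is 2023 CE, so the ash layer dates to 2023 − 109 = 1914 CE.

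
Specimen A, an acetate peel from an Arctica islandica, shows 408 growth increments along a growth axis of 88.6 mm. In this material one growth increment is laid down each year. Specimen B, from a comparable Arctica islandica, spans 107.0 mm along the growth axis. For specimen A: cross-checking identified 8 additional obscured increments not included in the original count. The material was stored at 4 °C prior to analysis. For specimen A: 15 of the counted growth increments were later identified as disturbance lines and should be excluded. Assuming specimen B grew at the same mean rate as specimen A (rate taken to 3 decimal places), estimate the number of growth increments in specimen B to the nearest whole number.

Specimen A: true growth increment count = 408 − 15 + 8 = 401.
A: 88.6 mm over 401 years gives 88.6 / 401 ≈ 0.221 mm/year.
For B, 107.0 / 0.221 = 484.16 years ≈ 484 growth increments.

484 growth increments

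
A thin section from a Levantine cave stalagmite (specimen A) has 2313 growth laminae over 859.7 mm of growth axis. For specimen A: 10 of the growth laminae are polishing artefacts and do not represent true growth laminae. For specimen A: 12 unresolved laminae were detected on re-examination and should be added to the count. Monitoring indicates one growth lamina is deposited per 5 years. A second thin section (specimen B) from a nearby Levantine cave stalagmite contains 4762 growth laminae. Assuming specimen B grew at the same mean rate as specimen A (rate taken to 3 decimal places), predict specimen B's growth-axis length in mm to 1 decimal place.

1761.9 mm

Specimen A: correcting the raw count gives 2313 − 10 + 12 = 2315 true growth laminae.
Specimen A: at 5 years per growth lamina, 2315 × 5 = 11575 years.
A: 859.7 mm over 11575 years gives 859.7 / 11575 ≈ 0.074 mm/year.
Specimen B: at 5 years per growth lamina, 4762 × 5 = 23810 years. B's length ≈ 0.074 × 23810 = 1761.9 mm.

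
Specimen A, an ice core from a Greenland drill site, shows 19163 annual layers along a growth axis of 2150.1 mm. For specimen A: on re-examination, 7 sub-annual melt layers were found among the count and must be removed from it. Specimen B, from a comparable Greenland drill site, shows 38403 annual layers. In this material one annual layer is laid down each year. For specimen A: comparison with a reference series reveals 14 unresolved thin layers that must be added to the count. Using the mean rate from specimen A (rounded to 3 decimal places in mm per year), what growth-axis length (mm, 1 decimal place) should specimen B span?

Specimen A: adjusted count: 19163 − 7 + 14 = 19170 annual layers.
A: Mean rate = 2150.1 mm / 19170 years ≈ 0.112 mm/year.
Length of B = 0.112 × 38403 = 4301.1 mm.

4301.1 mm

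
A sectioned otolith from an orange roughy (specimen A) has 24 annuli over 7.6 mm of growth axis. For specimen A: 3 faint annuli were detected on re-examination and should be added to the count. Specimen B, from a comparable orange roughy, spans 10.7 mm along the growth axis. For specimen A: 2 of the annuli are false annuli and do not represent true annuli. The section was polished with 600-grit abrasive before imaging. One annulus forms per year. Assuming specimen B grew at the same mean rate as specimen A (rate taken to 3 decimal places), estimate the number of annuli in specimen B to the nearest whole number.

35 annuli

Specimen A: correcting the raw count gives 24 − 2 + 3 = 25 true annuli.
A: Extension rate ≈ 7.6 / 25 = 0.304 mm/yr.
B spans 10.7 / 0.304 = 35.20 years ≈ 35 annuli.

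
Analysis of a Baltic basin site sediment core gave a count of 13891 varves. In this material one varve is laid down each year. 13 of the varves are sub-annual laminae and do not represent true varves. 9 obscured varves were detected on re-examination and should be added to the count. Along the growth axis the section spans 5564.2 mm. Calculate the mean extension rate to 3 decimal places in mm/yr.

After corrections the count is 13891 − 13 + 9 = 13887 varves.
Mean rate = 5564.2 mm / 13887 years ≈ 0.401 mm/yr.

0.401 mm/yr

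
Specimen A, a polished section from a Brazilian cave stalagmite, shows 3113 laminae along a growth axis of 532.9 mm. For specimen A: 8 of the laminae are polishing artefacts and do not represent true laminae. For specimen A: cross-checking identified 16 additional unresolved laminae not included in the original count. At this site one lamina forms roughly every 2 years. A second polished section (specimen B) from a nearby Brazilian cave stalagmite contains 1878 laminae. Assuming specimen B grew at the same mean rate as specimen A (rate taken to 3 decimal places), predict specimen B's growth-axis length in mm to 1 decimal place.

319.3 mm

Specimen A: after corrections the count is 3113 − 8 + 16 = 3121 laminae.
Specimen A: 3121 laminae at 2 years each span 3121 × 2 = 6242 years.
A: Mean rate = 532.9 mm / 6242 years ≈ 0.085 mm per year.
Specimen B: 1878 laminae at 2 years each span 1878 × 2 = 3756 years. Length of B = 0.085 × 3756 = 319.3 mm.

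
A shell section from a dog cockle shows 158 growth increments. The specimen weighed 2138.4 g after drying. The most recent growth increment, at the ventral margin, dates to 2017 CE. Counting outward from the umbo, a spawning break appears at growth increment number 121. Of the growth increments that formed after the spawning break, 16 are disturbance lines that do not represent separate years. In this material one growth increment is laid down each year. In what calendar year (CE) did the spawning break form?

The spawning break sits at growth increment 121 from the umbo, so 158 − 121 = 37 growth increments formed after it.
Removing the 16 false growth increments leaves 37 − 16 = 21 true growth increments beyond the spawning break.
Counting back 21 years from 2017 CE places the spawning break in 2017 − 21 = 1996 CE.

1996 CE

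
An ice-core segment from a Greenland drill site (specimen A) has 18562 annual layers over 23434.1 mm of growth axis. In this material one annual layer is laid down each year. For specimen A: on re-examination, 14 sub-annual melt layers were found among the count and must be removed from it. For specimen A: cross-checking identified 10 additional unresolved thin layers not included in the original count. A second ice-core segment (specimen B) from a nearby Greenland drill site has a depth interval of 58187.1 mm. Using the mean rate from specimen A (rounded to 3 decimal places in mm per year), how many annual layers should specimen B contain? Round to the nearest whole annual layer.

Specimen A: correcting the raw count gives 18562 − 14 + 10 = 18558 true annual layers.
A: Extension rate ≈ 23434.1 / 18558 = 1.263 mm/yr.
For B, 58187.1 / 1.263 = 46070.55 years ≈ 46071 annual layers.

46071 annual layers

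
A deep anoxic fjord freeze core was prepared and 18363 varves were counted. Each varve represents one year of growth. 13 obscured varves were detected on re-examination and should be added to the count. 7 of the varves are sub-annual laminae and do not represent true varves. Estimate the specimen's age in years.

18369 years

True varve count = 18363 − 7 + 13 = 18369.
At one varve per year, that is 18369 years.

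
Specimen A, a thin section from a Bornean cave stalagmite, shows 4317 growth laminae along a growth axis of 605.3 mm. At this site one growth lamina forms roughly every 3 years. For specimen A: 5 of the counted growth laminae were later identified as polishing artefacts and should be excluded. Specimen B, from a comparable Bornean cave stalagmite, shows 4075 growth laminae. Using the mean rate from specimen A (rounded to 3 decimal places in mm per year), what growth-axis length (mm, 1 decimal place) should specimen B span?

Specimen A: correcting the raw count gives 4317 − 5 = 4312 true growth laminae.
Specimen A: at 3 years per growth lamina, 4312 × 3 = 12936 years.
A: Mean rate = 605.3 mm / 12936 years ≈ 0.047 mm/yr.
Specimen B: 4075 growth laminae at 3 years each span 4075 × 3 = 12225 years. Length of B = 0.047 × 12225 = 574.6 mm.

574.6 mm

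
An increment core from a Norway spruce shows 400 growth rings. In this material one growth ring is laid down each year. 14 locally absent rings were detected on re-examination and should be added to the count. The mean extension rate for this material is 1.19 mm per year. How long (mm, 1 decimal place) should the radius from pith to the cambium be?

True growth ring count = 400 + 14 = 414.
Predicted length = 1.19 mm/year × 414 years = 492.7 mm.

492.7 mm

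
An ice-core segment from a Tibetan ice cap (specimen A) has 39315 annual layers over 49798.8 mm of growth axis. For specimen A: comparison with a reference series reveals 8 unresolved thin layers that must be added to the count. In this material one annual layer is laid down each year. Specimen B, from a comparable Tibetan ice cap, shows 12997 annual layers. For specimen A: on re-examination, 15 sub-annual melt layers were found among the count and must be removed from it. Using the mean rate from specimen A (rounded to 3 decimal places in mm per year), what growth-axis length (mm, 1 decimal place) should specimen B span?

16467.2 mm

Specimen A: true annual layer count = 39315 − 15 + 8 = 39308.
A: 49798.8 mm over 39308 years gives 49798.8 / 39308 ≈ 1.267 mm per year.
B's length ≈ 1.267 × 12997 = 16467.2 mm.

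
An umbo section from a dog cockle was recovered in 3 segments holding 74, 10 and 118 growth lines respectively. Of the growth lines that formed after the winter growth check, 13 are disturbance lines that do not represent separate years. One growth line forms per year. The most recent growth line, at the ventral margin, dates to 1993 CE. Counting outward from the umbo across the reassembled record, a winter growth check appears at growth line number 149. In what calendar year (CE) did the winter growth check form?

1953 CE

Total growth lines = 74 + 10 + 118 = 202.
Between growth line 149 and the ventral margin there are 202 − 149 = 53 growth lines.
53 − 13 false = 40 true growth lines after the winter growth check.
Counting back 40 years from 1993 CE places the winter growth check in 1993 − 40 = 1953 CE.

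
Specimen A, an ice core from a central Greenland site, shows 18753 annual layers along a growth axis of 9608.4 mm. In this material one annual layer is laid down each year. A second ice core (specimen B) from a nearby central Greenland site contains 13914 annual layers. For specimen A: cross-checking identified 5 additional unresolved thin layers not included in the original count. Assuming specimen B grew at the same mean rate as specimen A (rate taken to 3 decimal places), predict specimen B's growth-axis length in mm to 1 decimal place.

Specimen A: adjusted count: 18753 + 5 = 18758 annual layers.
A: Mean rate = 9608.4 mm / 18758 years ≈ 0.512 mm/year.
Length of B = 0.512 × 13914 = 7124.0 mm.

7124.0 mm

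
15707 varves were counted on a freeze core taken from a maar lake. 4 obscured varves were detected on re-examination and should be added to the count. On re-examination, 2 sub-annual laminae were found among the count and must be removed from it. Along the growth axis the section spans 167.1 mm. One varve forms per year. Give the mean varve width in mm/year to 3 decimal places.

Adjusted count: 15707 − 2 + 4 = 15709 varves.
Mean rate = 167.1 mm / 15709 years ≈ 0.011 mm/year.

0.011 mm/year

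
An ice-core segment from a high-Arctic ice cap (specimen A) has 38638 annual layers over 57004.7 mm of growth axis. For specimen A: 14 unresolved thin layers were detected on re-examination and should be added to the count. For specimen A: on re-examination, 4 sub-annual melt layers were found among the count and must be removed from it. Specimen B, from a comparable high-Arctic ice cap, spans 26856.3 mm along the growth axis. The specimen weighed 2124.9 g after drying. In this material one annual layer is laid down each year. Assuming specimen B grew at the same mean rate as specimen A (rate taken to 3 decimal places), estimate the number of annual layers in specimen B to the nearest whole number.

18208 annual layers

Specimen A: after corrections the count is 38638 − 4 + 14 = 38648 annual layers.
A: 57004.7 mm over 38648 years gives 57004.7 / 38648 ≈ 1.475 mm per year.
B spans 26856.3 / 1.475 = 18207.66 years ≈ 18208 annual layers.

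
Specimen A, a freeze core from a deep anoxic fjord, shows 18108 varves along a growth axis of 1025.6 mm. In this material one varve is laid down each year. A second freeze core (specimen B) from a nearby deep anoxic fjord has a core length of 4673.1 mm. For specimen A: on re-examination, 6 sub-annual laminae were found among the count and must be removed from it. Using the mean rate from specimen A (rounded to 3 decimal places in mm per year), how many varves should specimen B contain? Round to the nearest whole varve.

Specimen A: adjusted count: 18108 − 6 = 18102 varves.
A: Extension rate ≈ 1025.6 / 18102 = 0.057 mm/year.
For B, 4673.1 / 0.057 = 81984.21 years ≈ 81984 varves.

81984 varves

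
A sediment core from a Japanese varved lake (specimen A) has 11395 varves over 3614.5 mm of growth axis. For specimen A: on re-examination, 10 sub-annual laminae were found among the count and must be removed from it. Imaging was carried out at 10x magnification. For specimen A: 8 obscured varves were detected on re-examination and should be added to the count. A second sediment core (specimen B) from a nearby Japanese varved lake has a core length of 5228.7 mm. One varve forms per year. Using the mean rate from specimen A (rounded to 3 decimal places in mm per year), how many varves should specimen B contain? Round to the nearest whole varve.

16494 varves

Specimen A: after corrections the count is 11395 − 10 + 8 = 11393 varves.
A: Extension rate ≈ 3614.5 / 11393 = 0.317 mm/year.
Specimen B: 5228.7 mm / 0.317 mm per year = 16494.32 years ≈ 16494 varves.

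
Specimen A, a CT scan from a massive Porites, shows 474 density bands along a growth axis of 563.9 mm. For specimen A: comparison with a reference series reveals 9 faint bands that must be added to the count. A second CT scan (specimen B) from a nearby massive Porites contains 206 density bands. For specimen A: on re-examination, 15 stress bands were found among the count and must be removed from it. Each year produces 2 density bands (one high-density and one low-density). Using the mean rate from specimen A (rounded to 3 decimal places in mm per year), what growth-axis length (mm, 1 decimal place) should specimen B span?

248.2 mm

Specimen A: correcting the raw count gives 474 − 15 + 9 = 468 true density bands.
Specimen A: dividing by 2 density bands per year: 468 / 2 = 234 years.
A: Mean rate = 563.9 mm / 234 years ≈ 2.410 mm/yr.
Specimen B: dividing by 2 density bands per year: 206 / 2 = 103 years. Length of B = 2.410 × 103 = 248.2 mm.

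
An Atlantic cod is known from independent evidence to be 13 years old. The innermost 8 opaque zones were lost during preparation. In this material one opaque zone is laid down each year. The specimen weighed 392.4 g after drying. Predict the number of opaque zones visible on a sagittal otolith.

5 opaque zones

Expected opaque zones over 13 years: 13.
Less the 8 uncaptured opaque zones: 13 − 8 = 5.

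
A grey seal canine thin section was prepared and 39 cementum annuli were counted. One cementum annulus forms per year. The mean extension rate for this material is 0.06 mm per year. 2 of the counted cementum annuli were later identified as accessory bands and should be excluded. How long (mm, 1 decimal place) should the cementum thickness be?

2.2 mm

Adjusted count: 39 − 2 = 37 cementum annuli.
Predicted length = 0.06 mm/year × 37 years = 2.2 mm.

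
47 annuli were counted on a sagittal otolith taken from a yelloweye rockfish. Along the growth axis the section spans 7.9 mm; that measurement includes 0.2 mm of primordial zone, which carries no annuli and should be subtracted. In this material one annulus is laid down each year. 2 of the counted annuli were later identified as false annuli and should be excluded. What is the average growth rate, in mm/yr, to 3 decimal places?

0.171 mm/yr

True annulus count = 47 − 2 = 45.
The growth record spans 7.9 − 0.2 = 7.7 mm.
7.7 mm over 45 years gives 7.7 / 45 ≈ 0.171 mm/yr.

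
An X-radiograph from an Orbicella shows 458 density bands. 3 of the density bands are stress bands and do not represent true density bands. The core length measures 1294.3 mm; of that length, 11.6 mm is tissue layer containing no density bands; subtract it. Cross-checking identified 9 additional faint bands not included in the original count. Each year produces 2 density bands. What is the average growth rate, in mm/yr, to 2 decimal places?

True density band count = 458 − 3 + 9 = 464.
With 2 density bands per year, 464 / 2 = 232 years.
The growth record spans 1294.3 − 11.6 = 1282.7 mm.
Mean rate = 1282.7 mm / 232 years ≈ 5.53 mm/yr.

5.53 mm/yr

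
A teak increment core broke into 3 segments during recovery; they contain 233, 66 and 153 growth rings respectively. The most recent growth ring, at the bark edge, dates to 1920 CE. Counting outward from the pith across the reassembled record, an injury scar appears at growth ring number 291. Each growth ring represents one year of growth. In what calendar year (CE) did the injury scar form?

1759 CE

Total growth rings = 233 + 66 + 153 = 452.
The injury scar sits at growth ring 291 from the pith, so 452 − 291 = 161 growth rings formed after it.
1920 − 161 = 1759 CE.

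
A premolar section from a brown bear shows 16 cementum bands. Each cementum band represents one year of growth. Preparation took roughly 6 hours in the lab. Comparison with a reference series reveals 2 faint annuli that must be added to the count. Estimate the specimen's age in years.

18 years

Adjusted count: 16 + 2 = 18 cementum bands.
At one cementum band per year, that is 18 years.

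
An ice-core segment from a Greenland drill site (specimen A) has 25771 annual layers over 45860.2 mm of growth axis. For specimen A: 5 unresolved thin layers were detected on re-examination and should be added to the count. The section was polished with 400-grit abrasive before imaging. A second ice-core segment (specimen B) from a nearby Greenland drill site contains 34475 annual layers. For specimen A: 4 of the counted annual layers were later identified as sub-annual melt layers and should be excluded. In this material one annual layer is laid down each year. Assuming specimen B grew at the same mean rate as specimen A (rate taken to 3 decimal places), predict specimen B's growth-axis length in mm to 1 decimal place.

61331.0 mm

Specimen A: after corrections the count is 25771 − 4 + 5 = 25772 annual layers.
A: Extension rate ≈ 45860.2 / 25772 = 1.779 mm/year.
Length of B = 1.779 × 34475 = 61331.0 mm.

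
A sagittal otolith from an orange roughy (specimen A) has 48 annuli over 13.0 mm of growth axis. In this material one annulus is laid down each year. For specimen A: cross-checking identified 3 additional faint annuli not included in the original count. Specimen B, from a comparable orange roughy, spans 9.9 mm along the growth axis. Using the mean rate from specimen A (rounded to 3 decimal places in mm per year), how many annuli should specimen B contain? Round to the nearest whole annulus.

Specimen A: true annulus count = 48 + 3 = 51.
A: 13.0 mm over 51 years gives 13.0 / 51 ≈ 0.255 mm/yr.
Specimen B: 9.9 mm / 0.255 mm per year = 38.82 years ≈ 39 annuli.

39 annuli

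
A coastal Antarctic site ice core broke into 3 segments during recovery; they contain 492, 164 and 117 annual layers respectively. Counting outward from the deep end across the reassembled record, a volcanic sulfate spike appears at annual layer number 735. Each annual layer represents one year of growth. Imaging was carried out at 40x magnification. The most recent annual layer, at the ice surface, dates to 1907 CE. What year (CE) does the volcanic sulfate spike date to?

Total annual layers = 492 + 164 + 117 = 773.
773 − 735 = 38 annual layers lie beyond the volcanic sulfate spike toward the ice surface.
Counting back 38 years from 1907 CE places the volcanic sulfate spike in 1907 − 38 = 1869 CE.

1869 CE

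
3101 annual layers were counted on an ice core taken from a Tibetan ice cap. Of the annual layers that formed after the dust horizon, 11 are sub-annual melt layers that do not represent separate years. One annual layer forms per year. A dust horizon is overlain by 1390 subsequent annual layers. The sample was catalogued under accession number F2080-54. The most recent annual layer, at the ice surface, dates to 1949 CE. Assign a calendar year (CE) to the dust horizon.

1390 annual layers post-date the dust horizon.
Excluding 11 false annual layers: 1390 − 11 = 1379.
Counting back 1379 years from 1949 CE places the dust horizon in 1949 − 1379 = 570 CE.

570 CE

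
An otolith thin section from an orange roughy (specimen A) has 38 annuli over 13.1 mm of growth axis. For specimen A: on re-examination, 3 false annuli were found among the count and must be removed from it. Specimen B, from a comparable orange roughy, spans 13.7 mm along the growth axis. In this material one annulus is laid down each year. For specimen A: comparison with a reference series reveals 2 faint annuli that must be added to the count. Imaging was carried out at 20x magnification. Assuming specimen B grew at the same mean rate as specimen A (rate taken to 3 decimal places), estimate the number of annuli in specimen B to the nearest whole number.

Specimen A: adjusted count: 38 − 3 + 2 = 37 annuli.
A: Mean rate = 13.1 mm / 37 years ≈ 0.354 mm/year.
B spans 13.7 / 0.354 = 38.70 years ≈ 39 annuli.

39 annuli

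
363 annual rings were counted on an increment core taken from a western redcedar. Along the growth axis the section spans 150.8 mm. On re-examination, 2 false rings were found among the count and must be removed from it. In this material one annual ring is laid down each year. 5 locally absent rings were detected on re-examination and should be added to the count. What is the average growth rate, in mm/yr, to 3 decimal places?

Adjusted count: 363 − 2 + 5 = 366 annual rings.
Extension rate ≈ 150.8 / 366 = 0.412 mm/yr.

0.412 mm/yr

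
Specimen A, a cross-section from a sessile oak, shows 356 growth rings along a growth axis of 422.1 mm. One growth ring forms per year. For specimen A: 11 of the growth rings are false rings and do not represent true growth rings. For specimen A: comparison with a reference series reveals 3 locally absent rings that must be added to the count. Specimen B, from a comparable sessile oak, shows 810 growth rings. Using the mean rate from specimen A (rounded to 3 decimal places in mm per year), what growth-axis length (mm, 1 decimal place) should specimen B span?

982.5 mm

Specimen A: correcting the raw count gives 356 − 11 + 3 = 348 true growth rings.
A: Mean rate = 422.1 mm / 348 years ≈ 1.213 mm/year.
B's length ≈ 1.213 × 810 = 982.5 mm.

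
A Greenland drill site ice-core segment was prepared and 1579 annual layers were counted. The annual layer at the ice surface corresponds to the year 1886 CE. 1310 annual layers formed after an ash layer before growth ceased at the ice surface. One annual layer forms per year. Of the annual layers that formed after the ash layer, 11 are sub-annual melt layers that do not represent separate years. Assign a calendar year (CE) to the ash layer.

587 CE

There are 1310 annual layers younger than the ash layer.
Removing the 11 false annual layers leaves 1310 − 11 = 1299 true annual layers beyond the ash layer.
The annual layer at the ice surface is 1886 CE, so the ash layer dates to 1886 − 1299 = 587 CE.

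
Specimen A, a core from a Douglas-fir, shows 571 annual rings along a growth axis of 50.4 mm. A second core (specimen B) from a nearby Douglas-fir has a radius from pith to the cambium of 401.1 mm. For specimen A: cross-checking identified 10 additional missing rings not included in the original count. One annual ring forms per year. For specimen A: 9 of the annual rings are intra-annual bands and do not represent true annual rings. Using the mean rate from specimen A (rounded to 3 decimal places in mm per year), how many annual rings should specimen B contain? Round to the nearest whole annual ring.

Specimen A: correcting the raw count gives 571 − 9 + 10 = 572 true annual rings.
A: 50.4 mm over 572 years gives 50.4 / 572 ≈ 0.088 mm/yr.
For B, 401.1 / 0.088 = 4557.95 years ≈ 4558 annual rings.

4558 annual rings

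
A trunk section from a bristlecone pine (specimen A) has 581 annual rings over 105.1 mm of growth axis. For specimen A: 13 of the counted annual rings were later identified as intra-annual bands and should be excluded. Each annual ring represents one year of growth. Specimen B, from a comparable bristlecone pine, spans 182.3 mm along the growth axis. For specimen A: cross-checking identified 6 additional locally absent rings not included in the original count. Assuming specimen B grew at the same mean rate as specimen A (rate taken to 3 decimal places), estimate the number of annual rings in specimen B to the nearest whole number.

996 annual rings

Specimen A: correcting the raw count gives 581 − 13 + 6 = 574 true annual rings.
A: 105.1 mm over 574 years gives 105.1 / 574 ≈ 0.183 mm/year.
B spans 182.3 / 0.183 = 996.17 years ≈ 996 annual rings.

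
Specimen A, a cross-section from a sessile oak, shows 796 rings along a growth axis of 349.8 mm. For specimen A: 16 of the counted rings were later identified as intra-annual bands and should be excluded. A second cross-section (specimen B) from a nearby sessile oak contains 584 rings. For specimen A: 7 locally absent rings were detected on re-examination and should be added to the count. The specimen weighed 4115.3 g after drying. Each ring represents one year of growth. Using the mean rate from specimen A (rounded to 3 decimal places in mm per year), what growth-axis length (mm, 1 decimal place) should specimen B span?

259.3 mm

Specimen A: after corrections the count is 796 − 16 + 7 = 787 rings.
A: Mean rate = 349.8 mm / 787 years ≈ 0.444 mm/yr.
B's length ≈ 0.444 × 584 = 259.3 mm.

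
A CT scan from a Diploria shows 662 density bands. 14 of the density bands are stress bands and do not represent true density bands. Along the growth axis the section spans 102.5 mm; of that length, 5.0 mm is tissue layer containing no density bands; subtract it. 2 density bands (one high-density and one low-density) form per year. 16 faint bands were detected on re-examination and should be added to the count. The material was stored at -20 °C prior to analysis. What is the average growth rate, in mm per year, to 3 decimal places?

0.294 mm per year

Adjusted count: 662 − 14 + 16 = 664 density bands.
Dividing by 2 density bands per year: 664 / 2 = 332 years.
Removing the 5.0 mm offcut leaves 102.5 − 5.0 = 97.5 mm.
Extension rate ≈ 97.5 / 332 = 0.294 mm per year.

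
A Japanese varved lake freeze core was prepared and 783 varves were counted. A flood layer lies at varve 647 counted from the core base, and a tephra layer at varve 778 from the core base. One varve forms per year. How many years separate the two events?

131 yr

Separation: 778 − 647 = 131 varves.
That is 131 years at one varve per year.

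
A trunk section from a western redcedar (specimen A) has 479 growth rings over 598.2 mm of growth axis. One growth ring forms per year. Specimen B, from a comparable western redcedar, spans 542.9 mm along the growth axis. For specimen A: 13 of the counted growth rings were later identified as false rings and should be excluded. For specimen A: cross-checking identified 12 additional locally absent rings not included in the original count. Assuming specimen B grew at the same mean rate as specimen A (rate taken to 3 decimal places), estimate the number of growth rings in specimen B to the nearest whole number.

Specimen A: adjusted count: 479 − 13 + 12 = 478 growth rings.
A: Extension rate ≈ 598.2 / 478 = 1.251 mm per year.
B spans 542.9 / 1.251 = 433.97 years ≈ 434 growth rings.

434 growth rings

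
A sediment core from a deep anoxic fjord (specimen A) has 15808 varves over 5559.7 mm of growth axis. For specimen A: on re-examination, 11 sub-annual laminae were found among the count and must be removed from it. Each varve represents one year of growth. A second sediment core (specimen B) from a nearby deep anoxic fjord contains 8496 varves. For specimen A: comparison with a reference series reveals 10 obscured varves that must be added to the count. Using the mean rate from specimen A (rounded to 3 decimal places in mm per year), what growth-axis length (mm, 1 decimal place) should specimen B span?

2990.6 mm

Specimen A: adjusted count: 15808 − 11 + 10 = 15807 varves.
A: Extension rate ≈ 5559.7 / 15807 = 0.352 mm/year.
Length of B = 0.352 × 8496 = 2990.6 mm.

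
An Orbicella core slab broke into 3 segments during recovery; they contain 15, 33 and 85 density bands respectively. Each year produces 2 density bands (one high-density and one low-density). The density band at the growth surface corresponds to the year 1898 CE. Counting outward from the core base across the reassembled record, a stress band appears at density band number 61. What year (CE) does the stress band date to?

Total density bands = 15 + 33 + 85 = 133.
The stress band sits at density band 61 from the core base, so 133 − 61 = 72 density bands formed after it.
72 density bands at 2 per year is 72 / 2 = 36 years.
1898 − 36 = 1862 CE.

1862 CE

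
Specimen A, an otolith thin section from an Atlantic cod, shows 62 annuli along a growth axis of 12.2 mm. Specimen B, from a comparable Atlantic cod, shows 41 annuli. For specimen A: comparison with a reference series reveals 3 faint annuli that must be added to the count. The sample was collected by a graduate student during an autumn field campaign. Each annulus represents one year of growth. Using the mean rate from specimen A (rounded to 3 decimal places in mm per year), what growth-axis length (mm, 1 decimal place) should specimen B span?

7.7 mm

Specimen A: adjusted count: 62 + 3 = 65 annuli.
A: Mean rate = 12.2 mm / 65 years ≈ 0.188 mm/year.
For B, 0.188 mm/year × 41 years = 7.7 mm.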